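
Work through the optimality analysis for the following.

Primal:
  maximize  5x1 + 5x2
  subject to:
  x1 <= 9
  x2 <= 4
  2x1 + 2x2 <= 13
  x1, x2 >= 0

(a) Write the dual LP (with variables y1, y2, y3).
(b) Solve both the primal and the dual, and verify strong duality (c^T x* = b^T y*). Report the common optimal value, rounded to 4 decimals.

The standard primal-dual pair for 'max c^T x s.t. A x <= b, x >= 0' is:
  Dual:  min b^T y  s.t.  A^T y >= c,  y >= 0.

So the dual LP is:
  minimize  9y1 + 4y2 + 13y3
  subject to:
    y1 + 2y3 >= 5
    y2 + 2y3 >= 5
    y1, y2, y3 >= 0

Solving the primal: x* = (6.5, 0).
  primal value c^T x* = 32.5.
Solving the dual: y* = (0, 0, 2.5).
  dual value b^T y* = 32.5.
Strong duality: c^T x* = b^T y*. Confirmed.

32.5


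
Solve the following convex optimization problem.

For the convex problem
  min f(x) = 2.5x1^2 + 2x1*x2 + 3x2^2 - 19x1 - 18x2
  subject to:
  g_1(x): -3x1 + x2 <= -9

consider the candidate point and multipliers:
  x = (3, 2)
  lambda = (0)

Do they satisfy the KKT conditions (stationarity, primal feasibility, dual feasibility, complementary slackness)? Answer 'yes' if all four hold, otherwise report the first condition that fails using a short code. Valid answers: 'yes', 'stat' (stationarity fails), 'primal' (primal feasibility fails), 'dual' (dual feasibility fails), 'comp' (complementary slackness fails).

Gradient of f: grad f(x) = Q x + c = (0, 0)
Constraint values g_i(x) = a_i^T x - b_i:
  g_1((3, 2)) = 2
Stationarity residual: grad f(x) + sum_i lambda_i a_i = (0, 0)
  -> stationarity OK
Primal feasibility (all g_i <= 0): FAILS
Dual feasibility (all lambda_i >= 0): OK
Complementary slackness (lambda_i * g_i(x) = 0 for all i): OK

Verdict: the first failing condition is primal_feasibility -> primal.

primal


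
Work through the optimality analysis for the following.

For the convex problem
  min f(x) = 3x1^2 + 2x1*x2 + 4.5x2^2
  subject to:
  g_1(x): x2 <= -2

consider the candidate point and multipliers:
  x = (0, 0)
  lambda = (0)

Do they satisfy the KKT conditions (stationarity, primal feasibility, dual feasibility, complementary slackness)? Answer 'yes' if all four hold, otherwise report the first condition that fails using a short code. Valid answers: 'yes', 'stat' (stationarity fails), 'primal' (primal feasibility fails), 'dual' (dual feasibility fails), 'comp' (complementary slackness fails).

Gradient of f: grad f(x) = Q x + c = (0, 0)
Constraint values g_i(x) = a_i^T x - b_i:
  g_1((0, 0)) = 2
Stationarity residual: grad f(x) + sum_i lambda_i a_i = (0, 0)
  -> stationarity OK
Primal feasibility (all g_i <= 0): FAILS
Dual feasibility (all lambda_i >= 0): OK
Complementary slackness (lambda_i * g_i(x) = 0 for all i): OK

Verdict: the first failing condition is primal_feasibility -> primal.

primal


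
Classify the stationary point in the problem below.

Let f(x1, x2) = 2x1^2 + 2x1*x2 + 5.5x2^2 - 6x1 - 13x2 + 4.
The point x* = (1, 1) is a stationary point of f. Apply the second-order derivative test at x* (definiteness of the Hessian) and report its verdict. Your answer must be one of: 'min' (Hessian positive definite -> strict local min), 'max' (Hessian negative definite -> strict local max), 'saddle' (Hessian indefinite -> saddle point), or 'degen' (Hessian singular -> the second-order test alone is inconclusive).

Compute the Hessian H = grad^2 f:
  H = [[4, 2], [2, 11]]
Verify stationarity: grad f(x*) = H x* + g = (0, 0).
Eigenvalues of H: 3.4689, 11.5311.
Both eigenvalues > 0, so H is positive definite -> x* is a strict local min.

min


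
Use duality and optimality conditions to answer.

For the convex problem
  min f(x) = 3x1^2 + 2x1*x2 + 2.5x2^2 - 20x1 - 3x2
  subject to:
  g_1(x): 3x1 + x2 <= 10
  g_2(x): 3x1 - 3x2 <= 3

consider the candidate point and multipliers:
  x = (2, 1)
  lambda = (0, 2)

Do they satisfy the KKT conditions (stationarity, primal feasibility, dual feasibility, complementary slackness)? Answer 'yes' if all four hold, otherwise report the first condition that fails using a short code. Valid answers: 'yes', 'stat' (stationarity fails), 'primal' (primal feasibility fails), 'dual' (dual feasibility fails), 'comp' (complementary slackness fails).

Gradient of f: grad f(x) = Q x + c = (-6, 6)
Constraint values g_i(x) = a_i^T x - b_i:
  g_1((2, 1)) = -3
  g_2((2, 1)) = 0
Stationarity residual: grad f(x) + sum_i lambda_i a_i = (0, 0)
  -> stationarity OK
Primal feasibility (all g_i <= 0): OK
Dual feasibility (all lambda_i >= 0): OK
Complementary slackness (lambda_i * g_i(x) = 0 for all i): OK

Verdict: yes, KKT holds.

yes


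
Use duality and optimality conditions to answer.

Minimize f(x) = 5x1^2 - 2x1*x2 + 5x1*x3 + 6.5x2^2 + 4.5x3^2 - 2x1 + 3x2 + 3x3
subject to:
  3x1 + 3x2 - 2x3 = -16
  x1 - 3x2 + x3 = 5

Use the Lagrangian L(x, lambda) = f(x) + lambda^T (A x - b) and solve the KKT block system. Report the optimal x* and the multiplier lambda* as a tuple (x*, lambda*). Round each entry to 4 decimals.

Form the Lagrangian:
  L(x, lambda) = (1/2) x^T Q x + c^T x + lambda^T (A x - b)
Stationarity (grad_x L = 0): Q x + c + A^T lambda = 0.
Primal feasibility: A x = b.

This gives the KKT block system:
  [ Q   A^T ] [ x     ]   [-c ]
  [ A    0  ] [ lambda ] = [ b ]

Solving the linear system:
  x*      = (-2.2616, -1.7693, 1.9538)
  lambda* = (4.1169, -1.0423)
  f(x*)   = 38.0788

x* = (-2.2616, -1.7693, 1.9538), lambda* = (4.1169, -1.0423)


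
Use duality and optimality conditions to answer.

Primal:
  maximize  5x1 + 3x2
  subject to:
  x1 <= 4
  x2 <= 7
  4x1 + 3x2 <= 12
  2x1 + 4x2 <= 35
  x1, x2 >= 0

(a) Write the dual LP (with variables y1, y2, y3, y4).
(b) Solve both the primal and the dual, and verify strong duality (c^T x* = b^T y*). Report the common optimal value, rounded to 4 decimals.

The standard primal-dual pair for 'max c^T x s.t. A x <= b, x >= 0' is:
  Dual:  min b^T y  s.t.  A^T y >= c,  y >= 0.

So the dual LP is:
  minimize  4y1 + 7y2 + 12y3 + 35y4
  subject to:
    y1 + 4y3 + 2y4 >= 5
    y2 + 3y3 + 4y4 >= 3
    y1, y2, y3, y4 >= 0

Solving the primal: x* = (3, 0).
  primal value c^T x* = 15.
Solving the dual: y* = (0, 0, 1.25, 0).
  dual value b^T y* = 15.
Strong duality: c^T x* = b^T y*. Confirmed.

15


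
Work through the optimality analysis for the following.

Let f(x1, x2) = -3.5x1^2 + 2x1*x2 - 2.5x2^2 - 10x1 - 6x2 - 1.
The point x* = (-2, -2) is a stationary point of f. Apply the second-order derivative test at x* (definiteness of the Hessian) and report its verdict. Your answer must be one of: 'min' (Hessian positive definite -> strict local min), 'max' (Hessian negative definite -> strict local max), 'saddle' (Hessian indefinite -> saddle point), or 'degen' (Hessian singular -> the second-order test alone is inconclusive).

Compute the Hessian H = grad^2 f:
  H = [[-7, 2], [2, -5]]
Verify stationarity: grad f(x*) = H x* + g = (0, 0).
Eigenvalues of H: -8.2361, -3.7639.
Both eigenvalues < 0, so H is negative definite -> x* is a strict local max.

max


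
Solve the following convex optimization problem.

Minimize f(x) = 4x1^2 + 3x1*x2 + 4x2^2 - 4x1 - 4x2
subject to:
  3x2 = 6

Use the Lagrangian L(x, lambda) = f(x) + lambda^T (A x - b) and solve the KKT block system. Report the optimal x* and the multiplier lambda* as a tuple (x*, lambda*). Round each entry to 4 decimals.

Form the Lagrangian:
  L(x, lambda) = (1/2) x^T Q x + c^T x + lambda^T (A x - b)
Stationarity (grad_x L = 0): Q x + c + A^T lambda = 0.
Primal feasibility: A x = b.

This gives the KKT block system:
  [ Q   A^T ] [ x     ]   [-c ]
  [ A    0  ] [ lambda ] = [ b ]

Solving the linear system:
  x*      = (-0.25, 2)
  lambda* = (-3.75)
  f(x*)   = 7.75

x* = (-0.25, 2), lambda* = (-3.75)


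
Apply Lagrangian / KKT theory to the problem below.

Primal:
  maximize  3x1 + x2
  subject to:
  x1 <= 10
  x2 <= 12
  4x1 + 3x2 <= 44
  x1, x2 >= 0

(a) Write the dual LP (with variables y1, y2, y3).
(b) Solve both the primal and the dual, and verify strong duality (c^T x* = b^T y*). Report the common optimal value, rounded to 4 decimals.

The standard primal-dual pair for 'max c^T x s.t. A x <= b, x >= 0' is:
  Dual:  min b^T y  s.t.  A^T y >= c,  y >= 0.

So the dual LP is:
  minimize  10y1 + 12y2 + 44y3
  subject to:
    y1 + 4y3 >= 3
    y2 + 3y3 >= 1
    y1, y2, y3 >= 0

Solving the primal: x* = (10, 1.3333).
  primal value c^T x* = 31.3333.
Solving the dual: y* = (1.6667, 0, 0.3333).
  dual value b^T y* = 31.3333.
Strong duality: c^T x* = b^T y*. Confirmed.

31.3333


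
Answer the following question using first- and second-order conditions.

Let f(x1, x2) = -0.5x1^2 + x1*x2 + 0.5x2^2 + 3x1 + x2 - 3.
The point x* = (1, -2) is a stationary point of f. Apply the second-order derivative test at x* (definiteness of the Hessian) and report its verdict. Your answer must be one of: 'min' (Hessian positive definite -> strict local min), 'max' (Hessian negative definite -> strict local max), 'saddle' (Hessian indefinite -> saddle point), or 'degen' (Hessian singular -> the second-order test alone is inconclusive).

Compute the Hessian H = grad^2 f:
  H = [[-1, 1], [1, 1]]
Verify stationarity: grad f(x*) = H x* + g = (0, 0).
Eigenvalues of H: -1.4142, 1.4142.
Eigenvalues have mixed signs, so H is indefinite -> x* is a saddle point.

saddle


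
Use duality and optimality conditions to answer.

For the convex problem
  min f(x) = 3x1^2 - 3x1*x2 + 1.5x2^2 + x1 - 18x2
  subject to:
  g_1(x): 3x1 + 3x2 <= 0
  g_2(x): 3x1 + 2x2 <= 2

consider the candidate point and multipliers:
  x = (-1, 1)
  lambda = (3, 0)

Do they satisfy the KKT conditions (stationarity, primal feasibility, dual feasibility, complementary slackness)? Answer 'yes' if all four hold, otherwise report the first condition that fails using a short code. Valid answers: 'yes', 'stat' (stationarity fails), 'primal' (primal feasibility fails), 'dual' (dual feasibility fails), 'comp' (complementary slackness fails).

Gradient of f: grad f(x) = Q x + c = (-8, -12)
Constraint values g_i(x) = a_i^T x - b_i:
  g_1((-1, 1)) = 0
  g_2((-1, 1)) = -3
Stationarity residual: grad f(x) + sum_i lambda_i a_i = (1, -3)
  -> stationarity FAILS
Primal feasibility (all g_i <= 0): OK
Dual feasibility (all lambda_i >= 0): OK
Complementary slackness (lambda_i * g_i(x) = 0 for all i): OK

Verdict: the first failing condition is stationarity -> stat.

stat


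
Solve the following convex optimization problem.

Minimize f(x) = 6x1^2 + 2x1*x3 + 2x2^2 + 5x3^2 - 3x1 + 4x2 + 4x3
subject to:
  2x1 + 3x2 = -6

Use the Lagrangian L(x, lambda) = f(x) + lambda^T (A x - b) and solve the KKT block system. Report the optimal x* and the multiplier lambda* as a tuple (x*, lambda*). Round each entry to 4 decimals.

Form the Lagrangian:
  L(x, lambda) = (1/2) x^T Q x + c^T x + lambda^T (A x - b)
Stationarity (grad_x L = 0): Q x + c + A^T lambda = 0.
Primal feasibility: A x = b.

This gives the KKT block system:
  [ Q   A^T ] [ x     ]   [-c ]
  [ A    0  ] [ lambda ] = [ b ]

Solving the linear system:
  x*      = (0.0847, -2.0565, -0.4169)
  lambda* = (1.4086)
  f(x*)   = -0.848

x* = (0.0847, -2.0565, -0.4169), lambda* = (1.4086)


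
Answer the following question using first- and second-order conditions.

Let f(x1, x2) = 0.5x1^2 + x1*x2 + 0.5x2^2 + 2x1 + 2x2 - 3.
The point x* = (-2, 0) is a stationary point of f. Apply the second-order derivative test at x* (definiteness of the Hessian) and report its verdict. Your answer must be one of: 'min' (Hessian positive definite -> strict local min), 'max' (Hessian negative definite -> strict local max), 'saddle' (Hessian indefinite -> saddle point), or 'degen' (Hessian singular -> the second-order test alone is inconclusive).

Compute the Hessian H = grad^2 f:
  H = [[1, 1], [1, 1]]
Verify stationarity: grad f(x*) = H x* + g = (0, 0).
Eigenvalues of H: 0, 2.
H has a zero eigenvalue (singular; positive semidefinite but not definite), so H is neither positive definite, negative definite, nor indefinite. The second-order test alone is inconclusive -> degen.
(Indeed, f is constant along the null direction of H through x*, so x* is not a strict local extremum.)

degen


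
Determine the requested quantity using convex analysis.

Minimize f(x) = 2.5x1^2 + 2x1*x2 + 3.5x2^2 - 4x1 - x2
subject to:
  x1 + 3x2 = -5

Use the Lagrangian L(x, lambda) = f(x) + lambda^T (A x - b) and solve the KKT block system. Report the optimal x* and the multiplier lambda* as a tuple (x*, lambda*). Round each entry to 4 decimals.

Form the Lagrangian:
  L(x, lambda) = (1/2) x^T Q x + c^T x + lambda^T (A x - b)
Stationarity (grad_x L = 0): Q x + c + A^T lambda = 0.
Primal feasibility: A x = b.

This gives the KKT block system:
  [ Q   A^T ] [ x     ]   [-c ]
  [ A    0  ] [ lambda ] = [ b ]

Solving the linear system:
  x*      = (0.7, -1.9)
  lambda* = (4.3)
  f(x*)   = 10.3

x* = (0.7, -1.9), lambda* = (4.3)


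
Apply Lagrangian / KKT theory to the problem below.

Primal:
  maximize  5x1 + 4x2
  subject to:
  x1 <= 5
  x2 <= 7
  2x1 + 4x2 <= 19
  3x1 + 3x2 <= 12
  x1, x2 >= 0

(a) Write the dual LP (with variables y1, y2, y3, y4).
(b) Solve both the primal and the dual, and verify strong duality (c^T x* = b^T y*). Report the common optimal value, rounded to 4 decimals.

The standard primal-dual pair for 'max c^T x s.t. A x <= b, x >= 0' is:
  Dual:  min b^T y  s.t.  A^T y >= c,  y >= 0.

So the dual LP is:
  minimize  5y1 + 7y2 + 19y3 + 12y4
  subject to:
    y1 + 2y3 + 3y4 >= 5
    y2 + 4y3 + 3y4 >= 4
    y1, y2, y3, y4 >= 0

Solving the primal: x* = (4, 0).
  primal value c^T x* = 20.
Solving the dual: y* = (0, 0, 0, 1.6667).
  dual value b^T y* = 20.
Strong duality: c^T x* = b^T y*. Confirmed.

20


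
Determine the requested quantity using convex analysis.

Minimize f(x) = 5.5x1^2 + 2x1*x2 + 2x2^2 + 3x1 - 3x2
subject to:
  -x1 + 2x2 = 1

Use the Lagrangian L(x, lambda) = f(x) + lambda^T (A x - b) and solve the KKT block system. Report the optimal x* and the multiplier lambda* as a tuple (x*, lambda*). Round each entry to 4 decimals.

Form the Lagrangian:
  L(x, lambda) = (1/2) x^T Q x + c^T x + lambda^T (A x - b)
Stationarity (grad_x L = 0): Q x + c + A^T lambda = 0.
Primal feasibility: A x = b.

This gives the KKT block system:
  [ Q   A^T ] [ x     ]   [-c ]
  [ A    0  ] [ lambda ] = [ b ]

Solving the linear system:
  x*      = (-0.25, 0.375)
  lambda* = (1)
  f(x*)   = -1.4375

x* = (-0.25, 0.375), lambda* = (1)


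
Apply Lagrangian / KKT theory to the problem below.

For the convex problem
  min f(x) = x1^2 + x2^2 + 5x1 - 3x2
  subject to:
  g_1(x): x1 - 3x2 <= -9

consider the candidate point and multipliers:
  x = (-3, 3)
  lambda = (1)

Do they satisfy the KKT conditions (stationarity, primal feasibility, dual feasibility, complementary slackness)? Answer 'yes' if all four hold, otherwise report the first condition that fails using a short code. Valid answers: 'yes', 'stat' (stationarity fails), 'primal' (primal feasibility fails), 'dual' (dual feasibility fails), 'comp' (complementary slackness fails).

Gradient of f: grad f(x) = Q x + c = (-1, 3)
Constraint values g_i(x) = a_i^T x - b_i:
  g_1((-3, 3)) = -3
Stationarity residual: grad f(x) + sum_i lambda_i a_i = (0, 0)
  -> stationarity OK
Primal feasibility (all g_i <= 0): OK
Dual feasibility (all lambda_i >= 0): OK
Complementary slackness (lambda_i * g_i(x) = 0 for all i): FAILS

Verdict: the first failing condition is complementary_slackness -> comp.

comp


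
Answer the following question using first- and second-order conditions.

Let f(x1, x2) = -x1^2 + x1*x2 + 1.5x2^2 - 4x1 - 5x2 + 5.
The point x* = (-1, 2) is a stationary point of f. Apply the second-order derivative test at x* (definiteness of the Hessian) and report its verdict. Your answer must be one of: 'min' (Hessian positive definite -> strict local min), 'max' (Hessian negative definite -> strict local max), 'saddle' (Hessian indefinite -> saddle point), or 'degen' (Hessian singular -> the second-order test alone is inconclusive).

Compute the Hessian H = grad^2 f:
  H = [[-2, 1], [1, 3]]
Verify stationarity: grad f(x*) = H x* + g = (0, 0).
Eigenvalues of H: -2.1926, 3.1926.
Eigenvalues have mixed signs, so H is indefinite -> x* is a saddle point.

saddle


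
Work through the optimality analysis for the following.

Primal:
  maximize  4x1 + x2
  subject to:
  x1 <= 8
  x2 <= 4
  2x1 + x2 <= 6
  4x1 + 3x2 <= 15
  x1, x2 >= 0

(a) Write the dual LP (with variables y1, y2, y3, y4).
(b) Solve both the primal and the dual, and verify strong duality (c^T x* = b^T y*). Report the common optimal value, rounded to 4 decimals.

The standard primal-dual pair for 'max c^T x s.t. A x <= b, x >= 0' is:
  Dual:  min b^T y  s.t.  A^T y >= c,  y >= 0.

So the dual LP is:
  minimize  8y1 + 4y2 + 6y3 + 15y4
  subject to:
    y1 + 2y3 + 4y4 >= 4
    y2 + y3 + 3y4 >= 1
    y1, y2, y3, y4 >= 0

Solving the primal: x* = (3, 0).
  primal value c^T x* = 12.
Solving the dual: y* = (0, 0, 2, 0).
  dual value b^T y* = 12.
Strong duality: c^T x* = b^T y*. Confirmed.

12


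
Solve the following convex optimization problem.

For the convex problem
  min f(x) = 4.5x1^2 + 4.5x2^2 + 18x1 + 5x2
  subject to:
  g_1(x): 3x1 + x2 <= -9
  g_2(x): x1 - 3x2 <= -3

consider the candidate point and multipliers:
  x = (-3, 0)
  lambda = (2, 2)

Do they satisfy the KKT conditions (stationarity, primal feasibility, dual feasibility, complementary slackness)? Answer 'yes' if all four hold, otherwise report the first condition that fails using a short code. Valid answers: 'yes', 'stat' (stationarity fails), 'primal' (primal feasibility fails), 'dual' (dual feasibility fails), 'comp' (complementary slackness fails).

Gradient of f: grad f(x) = Q x + c = (-9, 5)
Constraint values g_i(x) = a_i^T x - b_i:
  g_1((-3, 0)) = 0
  g_2((-3, 0)) = 0
Stationarity residual: grad f(x) + sum_i lambda_i a_i = (-1, 1)
  -> stationarity FAILS
Primal feasibility (all g_i <= 0): OK
Dual feasibility (all lambda_i >= 0): OK
Complementary slackness (lambda_i * g_i(x) = 0 for all i): OK

Verdict: the first failing condition is stationarity -> stat.

stat


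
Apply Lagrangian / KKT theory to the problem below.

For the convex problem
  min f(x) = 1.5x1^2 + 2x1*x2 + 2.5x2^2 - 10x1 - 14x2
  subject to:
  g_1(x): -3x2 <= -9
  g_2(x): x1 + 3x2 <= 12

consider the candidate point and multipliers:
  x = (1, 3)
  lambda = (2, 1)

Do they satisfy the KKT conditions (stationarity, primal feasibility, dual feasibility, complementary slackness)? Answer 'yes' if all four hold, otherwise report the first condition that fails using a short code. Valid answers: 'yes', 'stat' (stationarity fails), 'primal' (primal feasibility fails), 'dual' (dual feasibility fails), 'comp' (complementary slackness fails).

Gradient of f: grad f(x) = Q x + c = (-1, 3)
Constraint values g_i(x) = a_i^T x - b_i:
  g_1((1, 3)) = 0
  g_2((1, 3)) = -2
Stationarity residual: grad f(x) + sum_i lambda_i a_i = (0, 0)
  -> stationarity OK
Primal feasibility (all g_i <= 0): OK
Dual feasibility (all lambda_i >= 0): OK
Complementary slackness (lambda_i * g_i(x) = 0 for all i): FAILS

Verdict: the first failing condition is complementary_slackness -> comp.

comp


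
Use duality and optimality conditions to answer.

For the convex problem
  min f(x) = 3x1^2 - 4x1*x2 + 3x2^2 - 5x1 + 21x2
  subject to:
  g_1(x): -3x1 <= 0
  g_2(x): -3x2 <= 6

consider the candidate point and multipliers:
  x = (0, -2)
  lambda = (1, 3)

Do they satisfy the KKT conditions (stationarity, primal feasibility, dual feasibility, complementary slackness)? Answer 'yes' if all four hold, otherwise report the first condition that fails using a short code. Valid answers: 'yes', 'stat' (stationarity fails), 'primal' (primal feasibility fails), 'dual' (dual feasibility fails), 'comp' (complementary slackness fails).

Gradient of f: grad f(x) = Q x + c = (3, 9)
Constraint values g_i(x) = a_i^T x - b_i:
  g_1((0, -2)) = 0
  g_2((0, -2)) = 0
Stationarity residual: grad f(x) + sum_i lambda_i a_i = (0, 0)
  -> stationarity OK
Primal feasibility (all g_i <= 0): OK
Dual feasibility (all lambda_i >= 0): OK
Complementary slackness (lambda_i * g_i(x) = 0 for all i): OK

Verdict: yes, KKT holds.

yes


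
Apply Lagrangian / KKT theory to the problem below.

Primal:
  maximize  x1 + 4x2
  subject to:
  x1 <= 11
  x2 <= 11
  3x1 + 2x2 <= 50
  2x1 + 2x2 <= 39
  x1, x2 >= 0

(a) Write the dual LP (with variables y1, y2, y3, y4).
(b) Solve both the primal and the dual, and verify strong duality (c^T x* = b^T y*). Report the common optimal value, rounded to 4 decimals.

The standard primal-dual pair for 'max c^T x s.t. A x <= b, x >= 0' is:
  Dual:  min b^T y  s.t.  A^T y >= c,  y >= 0.

So the dual LP is:
  minimize  11y1 + 11y2 + 50y3 + 39y4
  subject to:
    y1 + 3y3 + 2y4 >= 1
    y2 + 2y3 + 2y4 >= 4
    y1, y2, y3, y4 >= 0

Solving the primal: x* = (8.5, 11).
  primal value c^T x* = 52.5.
Solving the dual: y* = (0, 3, 0, 0.5).
  dual value b^T y* = 52.5.
Strong duality: c^T x* = b^T y*. Confirmed.

52.5


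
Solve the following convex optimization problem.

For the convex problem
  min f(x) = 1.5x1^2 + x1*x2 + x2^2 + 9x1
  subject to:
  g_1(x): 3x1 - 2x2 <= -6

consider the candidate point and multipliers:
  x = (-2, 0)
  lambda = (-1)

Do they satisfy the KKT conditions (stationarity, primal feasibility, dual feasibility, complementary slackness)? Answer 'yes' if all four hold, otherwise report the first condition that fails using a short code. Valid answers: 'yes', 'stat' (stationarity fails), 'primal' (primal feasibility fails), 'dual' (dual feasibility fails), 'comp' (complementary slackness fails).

Gradient of f: grad f(x) = Q x + c = (3, -2)
Constraint values g_i(x) = a_i^T x - b_i:
  g_1((-2, 0)) = 0
Stationarity residual: grad f(x) + sum_i lambda_i a_i = (0, 0)
  -> stationarity OK
Primal feasibility (all g_i <= 0): OK
Dual feasibility (all lambda_i >= 0): FAILS
Complementary slackness (lambda_i * g_i(x) = 0 for all i): OK

Verdict: the first failing condition is dual_feasibility -> dual.

dual


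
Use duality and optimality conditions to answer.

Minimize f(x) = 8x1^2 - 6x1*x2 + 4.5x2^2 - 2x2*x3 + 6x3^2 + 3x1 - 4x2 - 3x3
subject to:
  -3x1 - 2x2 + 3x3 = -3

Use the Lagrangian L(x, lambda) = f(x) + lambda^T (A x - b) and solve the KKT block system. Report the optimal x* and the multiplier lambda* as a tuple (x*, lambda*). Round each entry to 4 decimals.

Form the Lagrangian:
  L(x, lambda) = (1/2) x^T Q x + c^T x + lambda^T (A x - b)
Stationarity (grad_x L = 0): Q x + c + A^T lambda = 0.
Primal feasibility: A x = b.

This gives the KKT block system:
  [ Q   A^T ] [ x     ]   [-c ]
  [ A    0  ] [ lambda ] = [ b ]

Solving the linear system:
  x*      = (0.4286, 1.0286, 0.1143)
  lambda* = (1.2286)
  f(x*)   = 0.2571

x* = (0.4286, 1.0286, 0.1143), lambda* = (1.2286)


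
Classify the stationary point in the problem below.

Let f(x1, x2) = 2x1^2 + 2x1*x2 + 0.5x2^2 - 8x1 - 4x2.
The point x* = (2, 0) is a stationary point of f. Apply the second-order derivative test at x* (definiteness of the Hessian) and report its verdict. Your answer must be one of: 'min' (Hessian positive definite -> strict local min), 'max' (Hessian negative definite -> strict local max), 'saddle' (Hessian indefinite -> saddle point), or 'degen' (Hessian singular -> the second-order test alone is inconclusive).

Compute the Hessian H = grad^2 f:
  H = [[4, 2], [2, 1]]
Verify stationarity: grad f(x*) = H x* + g = (0, 0).
Eigenvalues of H: 0, 5.
H has a zero eigenvalue (singular; positive semidefinite but not definite), so H is neither positive definite, negative definite, nor indefinite. The second-order test alone is inconclusive -> degen.
(Indeed, f is constant along the null direction of H through x*, so x* is not a strict local extremum.)

degen


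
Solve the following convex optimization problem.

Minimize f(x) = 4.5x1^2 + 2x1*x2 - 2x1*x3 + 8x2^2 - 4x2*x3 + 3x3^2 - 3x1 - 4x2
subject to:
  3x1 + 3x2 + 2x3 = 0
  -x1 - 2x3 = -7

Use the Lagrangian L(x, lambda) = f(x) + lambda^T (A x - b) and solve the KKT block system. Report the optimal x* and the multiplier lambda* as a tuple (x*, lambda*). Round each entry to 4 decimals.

Form the Lagrangian:
  L(x, lambda) = (1/2) x^T Q x + c^T x + lambda^T (A x - b)
Stationarity (grad_x L = 0): Q x + c + A^T lambda = 0.
Primal feasibility: A x = b.

This gives the KKT block system:
  [ Q   A^T ] [ x     ]   [-c ]
  [ A    0  ] [ lambda ] = [ b ]

Solving the linear system:
  x*      = (-0.4942, -2.0039, 3.7471)
  lambda* = (17.3463, 33.0895)
  f(x*)   = 120.5623

x* = (-0.4942, -2.0039, 3.7471), lambda* = (17.3463, 33.0895)


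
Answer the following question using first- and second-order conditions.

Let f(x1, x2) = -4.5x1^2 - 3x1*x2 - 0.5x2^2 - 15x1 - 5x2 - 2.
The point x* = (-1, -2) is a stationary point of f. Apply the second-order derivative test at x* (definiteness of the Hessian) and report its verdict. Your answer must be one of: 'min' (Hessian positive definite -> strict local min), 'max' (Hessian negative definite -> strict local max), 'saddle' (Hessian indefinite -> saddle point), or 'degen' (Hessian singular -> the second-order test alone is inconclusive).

Compute the Hessian H = grad^2 f:
  H = [[-9, -3], [-3, -1]]
Verify stationarity: grad f(x*) = H x* + g = (0, 0).
Eigenvalues of H: -10, 0.
H has a zero eigenvalue (singular; negative semidefinite but not definite), so H is neither positive definite, negative definite, nor indefinite. The second-order test alone is inconclusive -> degen.
(Indeed, f is constant along the null direction of H through x*, so x* is not a strict local extremum.)

degen


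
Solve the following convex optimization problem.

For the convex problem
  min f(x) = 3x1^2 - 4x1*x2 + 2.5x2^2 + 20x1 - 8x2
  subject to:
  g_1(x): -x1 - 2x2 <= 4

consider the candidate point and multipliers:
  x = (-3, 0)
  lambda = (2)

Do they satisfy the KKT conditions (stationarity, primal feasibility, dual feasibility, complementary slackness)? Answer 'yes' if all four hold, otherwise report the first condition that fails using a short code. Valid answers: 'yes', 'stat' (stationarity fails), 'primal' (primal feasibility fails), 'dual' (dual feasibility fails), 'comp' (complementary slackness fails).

Gradient of f: grad f(x) = Q x + c = (2, 4)
Constraint values g_i(x) = a_i^T x - b_i:
  g_1((-3, 0)) = -1
Stationarity residual: grad f(x) + sum_i lambda_i a_i = (0, 0)
  -> stationarity OK
Primal feasibility (all g_i <= 0): OK
Dual feasibility (all lambda_i >= 0): OK
Complementary slackness (lambda_i * g_i(x) = 0 for all i): FAILS

Verdict: the first failing condition is complementary_slackness -> comp.

comp


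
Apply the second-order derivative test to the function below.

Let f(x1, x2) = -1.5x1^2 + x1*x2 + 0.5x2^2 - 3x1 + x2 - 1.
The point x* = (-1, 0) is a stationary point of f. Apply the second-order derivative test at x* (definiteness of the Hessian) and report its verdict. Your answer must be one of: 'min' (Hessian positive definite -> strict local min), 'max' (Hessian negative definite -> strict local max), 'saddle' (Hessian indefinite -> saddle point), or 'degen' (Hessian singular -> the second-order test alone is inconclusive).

Compute the Hessian H = grad^2 f:
  H = [[-3, 1], [1, 1]]
Verify stationarity: grad f(x*) = H x* + g = (0, 0).
Eigenvalues of H: -3.2361, 1.2361.
Eigenvalues have mixed signs, so H is indefinite -> x* is a saddle point.

saddle


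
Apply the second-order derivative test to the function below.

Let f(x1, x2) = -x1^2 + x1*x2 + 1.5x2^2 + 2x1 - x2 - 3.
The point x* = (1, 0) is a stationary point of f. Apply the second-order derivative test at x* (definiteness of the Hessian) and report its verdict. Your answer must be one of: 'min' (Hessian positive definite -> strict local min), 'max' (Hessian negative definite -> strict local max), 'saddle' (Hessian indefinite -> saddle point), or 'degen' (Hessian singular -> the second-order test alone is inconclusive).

Compute the Hessian H = grad^2 f:
  H = [[-2, 1], [1, 3]]
Verify stationarity: grad f(x*) = H x* + g = (0, 0).
Eigenvalues of H: -2.1926, 3.1926.
Eigenvalues have mixed signs, so H is indefinite -> x* is a saddle point.

saddle


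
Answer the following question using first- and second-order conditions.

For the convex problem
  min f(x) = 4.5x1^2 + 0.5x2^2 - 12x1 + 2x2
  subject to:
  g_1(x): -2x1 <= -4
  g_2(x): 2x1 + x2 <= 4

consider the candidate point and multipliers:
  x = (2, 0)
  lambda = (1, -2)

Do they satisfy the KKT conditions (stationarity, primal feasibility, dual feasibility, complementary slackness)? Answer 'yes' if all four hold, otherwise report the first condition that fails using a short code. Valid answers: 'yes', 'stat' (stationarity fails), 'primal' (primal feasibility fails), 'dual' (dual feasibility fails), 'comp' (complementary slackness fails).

Gradient of f: grad f(x) = Q x + c = (6, 2)
Constraint values g_i(x) = a_i^T x - b_i:
  g_1((2, 0)) = 0
  g_2((2, 0)) = 0
Stationarity residual: grad f(x) + sum_i lambda_i a_i = (0, 0)
  -> stationarity OK
Primal feasibility (all g_i <= 0): OK
Dual feasibility (all lambda_i >= 0): FAILS
Complementary slackness (lambda_i * g_i(x) = 0 for all i): OK

Verdict: the first failing condition is dual_feasibility -> dual.

dual


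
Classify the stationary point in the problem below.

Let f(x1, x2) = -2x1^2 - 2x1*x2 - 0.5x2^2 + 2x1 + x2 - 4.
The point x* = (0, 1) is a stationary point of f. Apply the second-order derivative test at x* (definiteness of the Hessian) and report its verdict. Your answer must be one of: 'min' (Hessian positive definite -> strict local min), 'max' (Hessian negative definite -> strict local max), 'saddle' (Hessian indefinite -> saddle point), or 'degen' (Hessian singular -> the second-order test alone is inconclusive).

Compute the Hessian H = grad^2 f:
  H = [[-4, -2], [-2, -1]]
Verify stationarity: grad f(x*) = H x* + g = (0, 0).
Eigenvalues of H: -5, 0.
H has a zero eigenvalue (singular; negative semidefinite but not definite), so H is neither positive definite, negative definite, nor indefinite. The second-order test alone is inconclusive -> degen.
(Indeed, f is constant along the null direction of H through x*, so x* is not a strict local extremum.)

degen


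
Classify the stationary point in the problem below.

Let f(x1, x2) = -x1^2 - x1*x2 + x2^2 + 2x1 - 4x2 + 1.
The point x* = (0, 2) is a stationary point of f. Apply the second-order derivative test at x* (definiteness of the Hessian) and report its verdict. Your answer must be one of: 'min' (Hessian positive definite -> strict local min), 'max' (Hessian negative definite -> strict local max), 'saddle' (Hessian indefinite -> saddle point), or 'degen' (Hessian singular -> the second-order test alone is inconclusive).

Compute the Hessian H = grad^2 f:
  H = [[-2, -1], [-1, 2]]
Verify stationarity: grad f(x*) = H x* + g = (0, 0).
Eigenvalues of H: -2.2361, 2.2361.
Eigenvalues have mixed signs, so H is indefinite -> x* is a saddle point.

saddle


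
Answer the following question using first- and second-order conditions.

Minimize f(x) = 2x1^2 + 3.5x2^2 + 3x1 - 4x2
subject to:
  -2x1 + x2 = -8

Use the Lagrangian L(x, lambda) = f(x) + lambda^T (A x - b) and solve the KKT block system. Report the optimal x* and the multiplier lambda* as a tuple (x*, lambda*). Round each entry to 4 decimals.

Form the Lagrangian:
  L(x, lambda) = (1/2) x^T Q x + c^T x + lambda^T (A x - b)
Stationarity (grad_x L = 0): Q x + c + A^T lambda = 0.
Primal feasibility: A x = b.

This gives the KKT block system:
  [ Q   A^T ] [ x     ]   [-c ]
  [ A    0  ] [ lambda ] = [ b ]

Solving the linear system:
  x*      = (3.6562, -0.6875)
  lambda* = (8.8125)
  f(x*)   = 42.1094

x* = (3.6562, -0.6875), lambda* = (8.8125)


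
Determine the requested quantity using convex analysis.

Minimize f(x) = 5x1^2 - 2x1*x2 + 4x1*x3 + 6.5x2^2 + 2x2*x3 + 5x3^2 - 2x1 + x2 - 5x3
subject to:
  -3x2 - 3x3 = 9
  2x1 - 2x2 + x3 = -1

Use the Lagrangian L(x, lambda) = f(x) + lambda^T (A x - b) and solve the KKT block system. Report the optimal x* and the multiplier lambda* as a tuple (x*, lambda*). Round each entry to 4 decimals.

Form the Lagrangian:
  L(x, lambda) = (1/2) x^T Q x + c^T x + lambda^T (A x - b)
Stationarity (grad_x L = 0): Q x + c + A^T lambda = 0.
Primal feasibility: A x = b.

This gives the KKT block system:
  [ Q   A^T ] [ x     ]   [-c ]
  [ A    0  ] [ lambda ] = [ b ]

Solving the linear system:
  x*      = (-0.1489, -0.766, -2.234)
  lambda* = (-8.0071, 5.4468)
  f(x*)   = 44.1064

x* = (-0.1489, -0.766, -2.234), lambda* = (-8.0071, 5.4468)


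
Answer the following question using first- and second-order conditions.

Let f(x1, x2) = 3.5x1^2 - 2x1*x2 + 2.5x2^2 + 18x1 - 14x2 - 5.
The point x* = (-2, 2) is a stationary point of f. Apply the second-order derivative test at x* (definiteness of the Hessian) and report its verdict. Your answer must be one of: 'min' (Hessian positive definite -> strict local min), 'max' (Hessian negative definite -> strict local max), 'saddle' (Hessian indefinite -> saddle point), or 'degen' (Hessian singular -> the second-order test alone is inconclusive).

Compute the Hessian H = grad^2 f:
  H = [[7, -2], [-2, 5]]
Verify stationarity: grad f(x*) = H x* + g = (0, 0).
Eigenvalues of H: 3.7639, 8.2361.
Both eigenvalues > 0, so H is positive definite -> x* is a strict local min.

min


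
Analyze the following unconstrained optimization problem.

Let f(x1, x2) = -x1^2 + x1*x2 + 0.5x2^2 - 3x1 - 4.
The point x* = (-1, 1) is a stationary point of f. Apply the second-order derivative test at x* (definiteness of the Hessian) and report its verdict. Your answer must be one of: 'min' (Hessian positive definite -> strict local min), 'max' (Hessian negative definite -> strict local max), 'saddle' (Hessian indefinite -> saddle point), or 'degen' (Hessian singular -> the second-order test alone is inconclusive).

Compute the Hessian H = grad^2 f:
  H = [[-2, 1], [1, 1]]
Verify stationarity: grad f(x*) = H x* + g = (0, 0).
Eigenvalues of H: -2.3028, 1.3028.
Eigenvalues have mixed signs, so H is indefinite -> x* is a saddle point.

saddle


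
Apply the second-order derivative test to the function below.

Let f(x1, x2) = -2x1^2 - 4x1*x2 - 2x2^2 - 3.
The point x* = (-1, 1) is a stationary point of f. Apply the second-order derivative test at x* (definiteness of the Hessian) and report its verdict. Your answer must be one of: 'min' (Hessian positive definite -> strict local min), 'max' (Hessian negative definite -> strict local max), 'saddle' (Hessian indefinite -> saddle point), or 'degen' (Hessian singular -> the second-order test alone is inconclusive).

Compute the Hessian H = grad^2 f:
  H = [[-4, -4], [-4, -4]]
Verify stationarity: grad f(x*) = H x* + g = (0, 0).
Eigenvalues of H: -8, 0.
H has a zero eigenvalue (singular; negative semidefinite but not definite), so H is neither positive definite, negative definite, nor indefinite. The second-order test alone is inconclusive -> degen.
(Indeed, f is constant along the null direction of H through x*, so x* is not a strict local extremum.)

degen


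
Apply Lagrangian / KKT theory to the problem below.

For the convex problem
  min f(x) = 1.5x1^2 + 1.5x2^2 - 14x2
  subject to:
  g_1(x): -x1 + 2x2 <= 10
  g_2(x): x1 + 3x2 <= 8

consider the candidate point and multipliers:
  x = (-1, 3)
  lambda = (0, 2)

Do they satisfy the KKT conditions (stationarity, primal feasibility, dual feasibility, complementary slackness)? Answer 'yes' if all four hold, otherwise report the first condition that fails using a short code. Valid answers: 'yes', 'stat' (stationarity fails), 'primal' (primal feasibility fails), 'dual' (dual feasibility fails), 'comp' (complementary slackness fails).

Gradient of f: grad f(x) = Q x + c = (-3, -5)
Constraint values g_i(x) = a_i^T x - b_i:
  g_1((-1, 3)) = -3
  g_2((-1, 3)) = 0
Stationarity residual: grad f(x) + sum_i lambda_i a_i = (-1, 1)
  -> stationarity FAILS
Primal feasibility (all g_i <= 0): OK
Dual feasibility (all lambda_i >= 0): OK
Complementary slackness (lambda_i * g_i(x) = 0 for all i): OK

Verdict: the first failing condition is stationarity -> stat.

stat


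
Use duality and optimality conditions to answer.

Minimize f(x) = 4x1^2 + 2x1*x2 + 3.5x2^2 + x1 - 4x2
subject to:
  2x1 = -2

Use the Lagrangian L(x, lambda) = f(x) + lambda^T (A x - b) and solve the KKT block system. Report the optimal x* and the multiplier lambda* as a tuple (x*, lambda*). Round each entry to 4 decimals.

Form the Lagrangian:
  L(x, lambda) = (1/2) x^T Q x + c^T x + lambda^T (A x - b)
Stationarity (grad_x L = 0): Q x + c + A^T lambda = 0.
Primal feasibility: A x = b.

This gives the KKT block system:
  [ Q   A^T ] [ x     ]   [-c ]
  [ A    0  ] [ lambda ] = [ b ]

Solving the linear system:
  x*      = (-1, 0.8571)
  lambda* = (2.6429)
  f(x*)   = 0.4286

x* = (-1, 0.8571), lambda* = (2.6429)


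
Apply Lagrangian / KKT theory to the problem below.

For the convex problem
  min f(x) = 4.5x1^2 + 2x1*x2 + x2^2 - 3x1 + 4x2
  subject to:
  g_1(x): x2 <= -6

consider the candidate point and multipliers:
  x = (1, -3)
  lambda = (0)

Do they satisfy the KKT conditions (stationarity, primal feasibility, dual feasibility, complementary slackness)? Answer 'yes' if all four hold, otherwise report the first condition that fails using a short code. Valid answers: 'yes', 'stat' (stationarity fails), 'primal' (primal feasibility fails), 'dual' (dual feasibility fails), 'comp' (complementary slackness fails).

Gradient of f: grad f(x) = Q x + c = (0, 0)
Constraint values g_i(x) = a_i^T x - b_i:
  g_1((1, -3)) = 3
Stationarity residual: grad f(x) + sum_i lambda_i a_i = (0, 0)
  -> stationarity OK
Primal feasibility (all g_i <= 0): FAILS
Dual feasibility (all lambda_i >= 0): OK
Complementary slackness (lambda_i * g_i(x) = 0 for all i): OK

Verdict: the first failing condition is primal_feasibility -> primal.

primal


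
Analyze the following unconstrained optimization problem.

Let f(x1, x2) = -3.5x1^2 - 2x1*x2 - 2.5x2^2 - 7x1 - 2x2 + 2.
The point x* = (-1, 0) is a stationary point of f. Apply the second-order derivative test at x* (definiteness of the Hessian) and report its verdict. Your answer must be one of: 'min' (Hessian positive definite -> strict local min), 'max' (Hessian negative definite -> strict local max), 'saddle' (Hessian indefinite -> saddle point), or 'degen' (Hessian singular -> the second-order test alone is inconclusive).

Compute the Hessian H = grad^2 f:
  H = [[-7, -2], [-2, -5]]
Verify stationarity: grad f(x*) = H x* + g = (0, 0).
Eigenvalues of H: -8.2361, -3.7639.
Both eigenvalues < 0, so H is negative definite -> x* is a strict local max.

max


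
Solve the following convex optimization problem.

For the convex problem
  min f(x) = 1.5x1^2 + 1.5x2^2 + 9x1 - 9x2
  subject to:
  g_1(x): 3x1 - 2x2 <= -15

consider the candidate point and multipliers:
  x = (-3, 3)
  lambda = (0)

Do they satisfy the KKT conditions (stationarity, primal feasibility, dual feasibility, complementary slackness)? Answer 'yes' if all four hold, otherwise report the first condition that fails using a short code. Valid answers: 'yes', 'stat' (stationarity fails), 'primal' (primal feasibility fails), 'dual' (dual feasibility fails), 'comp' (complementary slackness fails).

Gradient of f: grad f(x) = Q x + c = (0, 0)
Constraint values g_i(x) = a_i^T x - b_i:
  g_1((-3, 3)) = 0
Stationarity residual: grad f(x) + sum_i lambda_i a_i = (0, 0)
  -> stationarity OK
Primal feasibility (all g_i <= 0): OK
Dual feasibility (all lambda_i >= 0): OK
Complementary slackness (lambda_i * g_i(x) = 0 for all i): OK

Verdict: yes, KKT holds.

yes


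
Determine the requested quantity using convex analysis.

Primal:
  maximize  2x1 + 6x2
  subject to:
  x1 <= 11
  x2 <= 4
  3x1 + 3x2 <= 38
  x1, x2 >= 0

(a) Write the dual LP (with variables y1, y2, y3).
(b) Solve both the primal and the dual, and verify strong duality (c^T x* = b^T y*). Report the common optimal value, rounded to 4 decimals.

The standard primal-dual pair for 'max c^T x s.t. A x <= b, x >= 0' is:
  Dual:  min b^T y  s.t.  A^T y >= c,  y >= 0.

So the dual LP is:
  minimize  11y1 + 4y2 + 38y3
  subject to:
    y1 + 3y3 >= 2
    y2 + 3y3 >= 6
    y1, y2, y3 >= 0

Solving the primal: x* = (8.6667, 4).
  primal value c^T x* = 41.3333.
Solving the dual: y* = (0, 4, 0.6667).
  dual value b^T y* = 41.3333.
Strong duality: c^T x* = b^T y*. Confirmed.

41.3333
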